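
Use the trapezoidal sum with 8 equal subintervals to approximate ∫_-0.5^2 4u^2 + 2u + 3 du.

Δu = (2 − (-0.5))/8 = 0.3125.
f(-0.5) = 3, f(-0.1875) = 2.765625, f(0.125) = 3.3125, f(0.4375) = 4.640625, f(0.75) = 6.75, f(1.0625) = 9.640625, f(1.375) = 13.3125, f(1.6875) = 17.765625, f(2) = 23.
T_8 = (Δu/2)·[f(u_0) + 2f(u_1) + ... + 2f(u_{7}) + f(u_8)].
Sum = 22.24609375.

22.24609375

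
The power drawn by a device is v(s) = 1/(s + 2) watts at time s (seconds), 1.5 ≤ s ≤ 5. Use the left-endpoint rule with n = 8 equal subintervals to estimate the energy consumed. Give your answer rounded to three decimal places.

0.725

Δs = (5 − 1.5)/8 = 0.4375.
Left endpoints: 1.5, 1.9375, 2.375, 2.8125, 3.25, 3.6875, 4.125, 4.5625.
v(1.5) = 2/7, v(1.9375) = 16/63, v(2.375) = 8/35, v(2.8125) = 16/77, v(3.25) = 4/21, v(3.6875) = 16/91, v(4.125) = 8/49, v(4.5625) = 16/105.
Sum = Δs · [v(1.5) + v(1.9375) + v(2.375) + ...].
Sum ≈ 0.725.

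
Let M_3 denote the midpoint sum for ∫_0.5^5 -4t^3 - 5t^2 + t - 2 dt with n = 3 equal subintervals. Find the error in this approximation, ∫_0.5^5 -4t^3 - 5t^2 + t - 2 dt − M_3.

Exact integral: ∫_0.5^5 f(t) dt = -829.6875.
M_3 = -797.625.
Error = -829.6875 − (-797.625) = -32.0625.

-32.0625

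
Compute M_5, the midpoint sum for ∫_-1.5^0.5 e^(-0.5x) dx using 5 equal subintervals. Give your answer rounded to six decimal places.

2.671943

Δx = (0.5 − (-1.5))/5 = 0.4.
Midpoints: -1.3, -0.9, -0.5, -0.1, 0.3.
f(-1.3) ≈ 1.915541, f(-0.9) ≈ 1.568312, f(-0.5) ≈ 1.284025, f(-0.1) ≈ 1.051271, f(0.3) ≈ 0.860708.
Sum = Δx · [f(-1.3) + f(-0.9) + f(-0.5) + f(-0.1) + f(0.3)].
Sum ≈ 2.671943.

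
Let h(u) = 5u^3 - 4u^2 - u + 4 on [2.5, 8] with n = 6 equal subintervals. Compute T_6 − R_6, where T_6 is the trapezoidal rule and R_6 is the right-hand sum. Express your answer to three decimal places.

-1029.130

T_6 ≈ 4460.04008.
R_6 ≈ 5489.17028.
T_6 − R_6 ≈ -1029.130.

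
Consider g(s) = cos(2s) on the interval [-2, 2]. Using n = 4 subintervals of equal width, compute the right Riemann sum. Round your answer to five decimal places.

Δs = (2 − (-2))/4 = 1.
Right endpoints: -1, 0, 1, 2.
g(-1) ≈ -0.41615, g(0) ≈ 1.00000, g(1) ≈ -0.41615, g(2) ≈ -0.65364.
Sum = Δs · [g(-1) + g(0) + g(1) + g(2)].
Sum ≈ -0.48594.

-0.48594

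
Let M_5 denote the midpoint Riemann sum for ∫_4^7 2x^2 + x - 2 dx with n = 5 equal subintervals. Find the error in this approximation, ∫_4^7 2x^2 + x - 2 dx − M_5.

Exact integral: ∫_4^7 f(x) dx = 196.5.
M_5 = 196.32.
Error = 196.5 − 196.32 = 0.18.

0.18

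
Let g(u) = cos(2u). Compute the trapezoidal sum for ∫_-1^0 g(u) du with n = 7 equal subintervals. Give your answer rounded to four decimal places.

Δu = (0 − (-1))/7 = 1/7.
g(-1) ≈ -0.4161, g(-6/7) ≈ -0.1430, g(-5/7) ≈ 0.1417, g(-4/7) ≈ 0.4150, g(-3/7) ≈ 0.6546, g(-2/7) ≈ 0.8411, g(-1/7) ≈ 0.9595, g(0) ≈ 1.0000.
T_7 = (Δu/2)·[g(u_0) + 2g(u_1) + ... + 2g(u_{6}) + g(u_7)].
Sum ≈ 0.4516.

0.4516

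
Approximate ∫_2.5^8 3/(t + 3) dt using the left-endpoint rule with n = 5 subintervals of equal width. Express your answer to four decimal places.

Δt = (8 − 2.5)/5 = 1.1.
Left endpoints: 2.5, 3.6, 4.7, 5.8, 6.9.
f(2.5) = 6/11, f(3.6) = 5/11, f(4.7) = 30/77, f(5.8) = 15/44, f(6.9) = 10/33.
Sum = Δt · [f(2.5) + f(3.6) + f(4.7) + f(5.8) + f(6.9)].
Sum ≈ 2.2369.

2.2369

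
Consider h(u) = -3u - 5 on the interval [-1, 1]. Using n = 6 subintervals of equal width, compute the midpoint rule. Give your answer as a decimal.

Δu = (1 − (-1))/6 = 1/3.
Midpoints: -5/6, -0.5, -1/6, 1/6, 0.5, 5/6.
h(-5/6) = -2.5, h(-0.5) = -3.5, h(-1/6) = -4.5, h(1/6) = -5.5, h(0.5) = -6.5, h(5/6) = -7.5.
Sum = Δu · [h(-5/6) + h(-0.5) + h(-1/6) + ...].
Sum = -10.

-10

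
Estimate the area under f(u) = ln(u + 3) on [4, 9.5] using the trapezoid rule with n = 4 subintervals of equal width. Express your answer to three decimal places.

12.440

Δu = (9.5 − 4)/4 = 1.375.
f(4) ≈ 1.946, f(5.375) ≈ 2.125, f(6.75) ≈ 2.277, f(8.125) ≈ 2.409, f(9.5) ≈ 2.526.
T_4 = (Δu/2)·[f(u_0) + 2f(u_1) + 2f(u_2) + 2f(u_3) + f(u_4)].
Sum ≈ 12.440.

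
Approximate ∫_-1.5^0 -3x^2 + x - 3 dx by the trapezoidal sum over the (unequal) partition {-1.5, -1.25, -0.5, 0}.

-9.28125

Subinterval widths: 0.25, 0.75, 0.5.
f(-1.5) = -11.25, f(-1.25) = -8.9375, f(-0.5) = -4.25, f(0) = -3.
On each subinterval the trapezoid contributes (Δx_i/2)·[f(x_{i-1}) + f(x_i)].
Sum = -9.28125.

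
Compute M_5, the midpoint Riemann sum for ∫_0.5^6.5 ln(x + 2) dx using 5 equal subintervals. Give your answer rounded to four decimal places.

9.9165

Δx = (6.5 − 0.5)/5 = 1.2.
Midpoints: 1.1, 2.3, 3.5, 4.7, 5.9.
f(1.1) ≈ 1.1314, f(2.3) ≈ 1.4586, f(3.5) ≈ 1.7047, f(4.7) ≈ 1.9021, f(5.9) ≈ 2.0669.
Sum = Δx · [f(1.1) + f(2.3) + f(3.5) + f(4.7) + f(5.9)].
Sum ≈ 9.9165.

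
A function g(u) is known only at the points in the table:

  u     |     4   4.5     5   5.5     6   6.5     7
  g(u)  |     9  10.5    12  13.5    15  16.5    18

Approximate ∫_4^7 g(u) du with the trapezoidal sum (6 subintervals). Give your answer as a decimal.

Δu = 0.5.
T_6 = (0.5/2)·[9 + 2·10.5 + 2·12 + 2·13.5 + 2·15 + 2·16.5 + 18] = 40.5.

40.5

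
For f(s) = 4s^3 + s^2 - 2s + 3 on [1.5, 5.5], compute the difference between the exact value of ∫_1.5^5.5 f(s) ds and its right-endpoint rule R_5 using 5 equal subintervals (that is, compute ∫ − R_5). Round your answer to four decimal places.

Exact integral: ∫_1.5^5.5 f(s) ds ≈ 948.333333.
R_5 = 1235.48.
Error ≈ 948.333333 − 1235.48 ≈ -287.1467.

-287.1467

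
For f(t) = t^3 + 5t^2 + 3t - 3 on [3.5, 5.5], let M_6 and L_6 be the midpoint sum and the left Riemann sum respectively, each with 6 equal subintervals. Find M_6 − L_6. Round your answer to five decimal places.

35.55556

M_6 ≈ 417.7407407.
L_6 ≈ 382.1851852.
M_6 − L_6 ≈ 35.55556.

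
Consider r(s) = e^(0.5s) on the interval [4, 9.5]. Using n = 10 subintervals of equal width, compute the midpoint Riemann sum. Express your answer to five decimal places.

215.71010

Δs = (9.5 − 4)/10 = 0.55.
Midpoints: 4.275, 4.825, 5.375, 5.925, 6.475, 7.025, 7.575, 8.125, 8.675, 9.225.
r(4.275) ≈ 8.47822, r(4.825) ≈ 11.16183, r(5.375) ≈ 14.69489, r(5.925) ≈ 19.34628, r(6.475) ≈ 25.46997, r(7.025) ≈ 33.53199, r(7.575) ≈ 44.14590, r(8.125) ≈ 58.11943, r(8.675) ≈ 76.51601, r(9.225) ≈ 100.73567.
Sum = Δs · [r(4.275) + r(4.825) + r(5.375) + ...].
Sum ≈ 215.71010.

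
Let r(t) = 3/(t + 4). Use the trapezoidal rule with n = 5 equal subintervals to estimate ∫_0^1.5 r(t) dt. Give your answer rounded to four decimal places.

0.9560

Δt = (1.5 − 0)/5 = 0.3.
r(0) = 0.75, r(0.3) = 30/43, r(0.6) = 15/23, r(0.9) = 30/49, r(1.2) = 15/26, r(1.5) = 6/11.
T_5 = (Δt/2)·[r(t_0) + 2r(t_1) + ... + 2r(t_{4}) + r(t_5)].
Sum ≈ 0.9560.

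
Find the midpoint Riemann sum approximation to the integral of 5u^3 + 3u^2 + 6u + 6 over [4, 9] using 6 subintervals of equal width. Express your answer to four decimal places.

Δu = (9 − 4)/6 = 5/6.
Midpoints: 53/12, 5.25, 73/12, 83/12, 7.75, 103/12.
f(53/12) = 901669/1728, f(5.25) = 843.703125, f(73/12) = 2210369/1728, f(83/12) = 3189019/1728, f(7.75) = 2560.109375, f(103/12) = 5944919/1728.
Sum = Δu · [f(53/12) + f(5.25) + f(73/12) + ...].
Sum ≈ 8742.1701.

8742.1701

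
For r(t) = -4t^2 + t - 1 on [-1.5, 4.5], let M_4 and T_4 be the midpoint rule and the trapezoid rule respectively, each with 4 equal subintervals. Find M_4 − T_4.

M_4 = -118.5.
T_4 = -132.
M_4 − T_4 = 13.5.

13.5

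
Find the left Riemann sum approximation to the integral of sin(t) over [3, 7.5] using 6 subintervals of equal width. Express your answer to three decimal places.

-1.572

Δt = (7.5 − 3)/6 = 0.75.
Left endpoints: 3, 3.75, 4.5, 5.25, 6, 6.75.
f(3) ≈ 0.141, f(3.75) ≈ -0.572, f(4.5) ≈ -0.978, f(5.25) ≈ -0.859, f(6) ≈ -0.279, f(6.75) ≈ 0.450.
Sum = Δt · [f(3) + f(3.75) + f(4.5) + ...].
Sum ≈ -1.572.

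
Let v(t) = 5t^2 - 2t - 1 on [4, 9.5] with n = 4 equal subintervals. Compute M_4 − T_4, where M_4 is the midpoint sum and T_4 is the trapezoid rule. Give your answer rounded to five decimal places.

-12.99805

M_4 ≈ 1238.2089844.
T_4 = 1251.20703125.
M_4 − T_4 ≈ -12.99805.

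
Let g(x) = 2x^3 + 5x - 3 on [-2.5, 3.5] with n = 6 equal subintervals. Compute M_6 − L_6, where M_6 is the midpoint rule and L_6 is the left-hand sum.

M_6 = 51.
L_6 = -18.
M_6 − L_6 = 69.

69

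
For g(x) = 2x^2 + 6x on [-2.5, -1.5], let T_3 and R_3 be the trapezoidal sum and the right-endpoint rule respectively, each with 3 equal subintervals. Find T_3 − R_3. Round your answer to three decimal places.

T_3 ≈ -3.79630.
R_3 ≈ -4.12963.
T_3 − R_3 ≈ 0.333.

0.333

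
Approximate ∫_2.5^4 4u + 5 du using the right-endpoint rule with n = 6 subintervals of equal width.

Δu = (4 − 2.5)/6 = 0.25.
Right endpoints: 2.75, 3, 3.25, 3.5, 3.75, 4.
f(2.75) = 16, f(3) = 17, f(3.25) = 18, f(3.5) = 19, f(3.75) = 20, f(4) = 21.
Sum = Δu · [f(2.75) + f(3) + f(3.25) + ...].
Sum = 27.75.

27.75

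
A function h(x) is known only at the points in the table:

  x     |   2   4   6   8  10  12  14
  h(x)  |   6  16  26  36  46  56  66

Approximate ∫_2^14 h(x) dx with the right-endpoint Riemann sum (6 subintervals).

492

Δx = 2.
Sum = 2·[16 + 26 + 36 + 46 + 56 + 66] = 492.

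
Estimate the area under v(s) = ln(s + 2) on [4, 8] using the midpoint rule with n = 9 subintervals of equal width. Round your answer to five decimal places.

8.27584

Δs = (8 − 4)/9 = 4/9.
Midpoints: 38/9, 14/3, 46/9, 50/9, 6, 58/9, 62/9, 22/3, 70/9.
v(38/9) ≈ 1.82813, v(14/3) ≈ 1.89712, v(46/9) ≈ 1.96166, v(50/9) ≈ 2.02228, v(6) ≈ 2.07944, v(58/9) ≈ 2.13351, v(62/9) ≈ 2.18480, v(22/3) ≈ 2.23359, v(70/9) ≈ 2.28011.
Sum = Δs · [v(38/9) + v(14/3) + v(46/9) + ...].
Sum ≈ 8.27584.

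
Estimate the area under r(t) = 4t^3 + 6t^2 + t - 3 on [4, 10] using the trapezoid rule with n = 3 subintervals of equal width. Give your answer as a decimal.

12000

Δt = (10 − 4)/3 = 2.
r(4) = 353, r(6) = 1083, r(8) = 2437, r(10) = 4607.
T_3 = (Δt/2)·[r(t_0) + 2r(t_1) + 2r(t_2) + r(t_3)].
Sum = 12000.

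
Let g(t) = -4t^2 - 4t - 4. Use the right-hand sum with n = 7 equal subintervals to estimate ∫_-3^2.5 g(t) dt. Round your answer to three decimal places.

-79.918

Δt = (2.5 − (-3))/7 = 11/14.
Right endpoints: -31/14, -10/7, -9/14, 1/7, 13/14, 12/7, 2.5.
g(-31/14) = -723/49, g(-10/7) = -316/49, g(-9/14) = -151/49, g(1/7) = -228/49, g(13/14) = -547/49, g(12/7) = -1108/49, g(2.5) = -39.
Sum = Δt · [g(-31/14) + g(-10/7) + g(-9/14) + ...].
Sum ≈ -79.918.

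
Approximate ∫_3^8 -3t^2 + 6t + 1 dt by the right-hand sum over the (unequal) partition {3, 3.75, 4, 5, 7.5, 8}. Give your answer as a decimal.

Subinterval widths: 0.75, 0.25, 1, 2.5, 0.5.
Right endpoints: 3.75, 4, 5, 7.5, 8.
f(3.75) = -18.6875, f(4) = -23, f(5) = -44, f(7.5) = -122.75, f(8) = -143.
Sum = Σ Δt_i · f(t_i).
Sum = -442.140625.

-442.140625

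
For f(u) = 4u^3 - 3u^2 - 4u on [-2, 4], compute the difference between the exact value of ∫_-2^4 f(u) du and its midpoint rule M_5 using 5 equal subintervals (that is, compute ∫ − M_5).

6.48

Exact integral: ∫_-2^4 f(u) du = 144.
M_5 = 137.52.
Error = 144 − 137.52 = 6.48.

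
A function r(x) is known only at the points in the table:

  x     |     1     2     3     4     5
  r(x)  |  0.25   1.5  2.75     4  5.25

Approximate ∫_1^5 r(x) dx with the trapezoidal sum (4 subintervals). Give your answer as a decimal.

Δx = 1.
T_4 = (1/2)·[0.25 + 2·1.5 + 2·2.75 + 2·4 + 5.25] = 11.

11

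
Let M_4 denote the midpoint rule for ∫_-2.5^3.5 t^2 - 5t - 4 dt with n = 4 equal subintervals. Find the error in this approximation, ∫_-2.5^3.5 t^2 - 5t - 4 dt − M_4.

1.125

Exact integral: ∫_-2.5^3.5 f(t) dt = -19.5.
M_4 = -20.625.
Error = -19.5 − (-20.625) = 1.125.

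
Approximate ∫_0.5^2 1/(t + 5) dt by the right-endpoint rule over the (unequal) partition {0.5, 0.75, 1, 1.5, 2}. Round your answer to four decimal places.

0.2335

Subinterval widths: 0.25, 0.25, 0.5, 0.5.
Right endpoints: 0.75, 1, 1.5, 2.
f(0.75) = 4/23, f(1) = 1/6, f(1.5) = 2/13, f(2) = 1/7.
Sum = Σ Δt_i · f(t_i).
Sum ≈ 0.2335.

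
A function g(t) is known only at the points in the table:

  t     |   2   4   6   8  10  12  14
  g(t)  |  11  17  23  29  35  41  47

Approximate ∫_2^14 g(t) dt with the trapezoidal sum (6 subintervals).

348

Δt = 2.
T_6 = (2/2)·[11 + 2·17 + 2·23 + 2·29 + 2·35 + 2·41 + 47] = 348.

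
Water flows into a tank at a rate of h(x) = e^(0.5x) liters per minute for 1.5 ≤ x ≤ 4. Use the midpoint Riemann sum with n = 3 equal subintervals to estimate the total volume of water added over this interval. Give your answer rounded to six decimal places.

Δx = (4 − 1.5)/3 = 5/6.
Midpoints: 23/12, 2.75, 43/12.
h(23/12) ≈ 2.607347, h(2.75) ≈ 3.955077, h(43/12) ≈ 5.999443.
Sum = Δx · [h(23/12) + h(2.75) + h(43/12)].
Sum ≈ 10.468223.

10.468223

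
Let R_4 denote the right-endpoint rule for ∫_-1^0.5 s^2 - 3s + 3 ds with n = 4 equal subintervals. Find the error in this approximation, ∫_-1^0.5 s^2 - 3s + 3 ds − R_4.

0.94921875

Exact integral: ∫_-1^0.5 f(s) ds = 6.
R_4 = 5.05078125.
Error = 6 − 5.05078125 = 0.94921875.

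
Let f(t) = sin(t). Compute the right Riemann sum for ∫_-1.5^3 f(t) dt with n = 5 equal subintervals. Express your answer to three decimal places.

1.501

Δt = (3 − (-1.5))/5 = 0.9.
Right endpoints: -0.6, 0.3, 1.2, 2.1, 3.
f(-0.6) ≈ -0.565, f(0.3) ≈ 0.296, f(1.2) ≈ 0.932, f(2.1) ≈ 0.863, f(3) ≈ 0.141.
Sum = Δt · [f(-0.6) + f(0.3) + f(1.2) + f(2.1) + f(3)].
Sum ≈ 1.501.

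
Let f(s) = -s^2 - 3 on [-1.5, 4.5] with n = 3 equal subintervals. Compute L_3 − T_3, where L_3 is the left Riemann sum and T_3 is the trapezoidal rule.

L_3 = -35.5.
T_3 = -53.5.
L_3 − T_3 = 18.

18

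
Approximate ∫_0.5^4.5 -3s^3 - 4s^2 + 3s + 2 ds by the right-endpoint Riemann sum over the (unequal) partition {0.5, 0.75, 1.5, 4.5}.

Subinterval widths: 0.25, 0.75, 3.
Right endpoints: 0.75, 1.5, 4.5.
f(0.75) = 0.734375, f(1.5) = -12.625, f(4.5) = -338.875.
Sum = Σ Δs_i · f(s_i).
Sum = -1025.91015625.

-1025.91015625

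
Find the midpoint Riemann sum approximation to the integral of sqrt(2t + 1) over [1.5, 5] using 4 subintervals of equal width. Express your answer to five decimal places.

9.50056

Δt = (5 − 1.5)/4 = 0.875.
Midpoints: 1.9375, 2.8125, 3.6875, 4.5625.
f(1.9375) ≈ 2.20794, f(2.8125) ≈ 2.57391, f(3.6875) ≈ 2.89396, f(4.5625) ≈ 3.18198.
Sum = Δt · [f(1.9375) + f(2.8125) + f(3.6875) + f(4.5625)].
Sum ≈ 9.50056.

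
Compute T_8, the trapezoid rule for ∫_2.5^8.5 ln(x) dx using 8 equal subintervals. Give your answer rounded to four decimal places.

9.8867

Δx = (8.5 − 2.5)/8 = 0.75.
f(2.5) ≈ 0.9163, f(3.25) ≈ 1.1787, f(4) ≈ 1.3863, f(4.75) ≈ 1.5581, f(5.5) ≈ 1.7047, f(6.25) ≈ 1.8326, f(7) ≈ 1.9459, f(7.75) ≈ 2.0477, f(8.5) ≈ 2.1401.
T_8 = (Δx/2)·[f(x_0) + 2f(x_1) + ... + 2f(x_{7}) + f(x_8)].
Sum ≈ 9.8867.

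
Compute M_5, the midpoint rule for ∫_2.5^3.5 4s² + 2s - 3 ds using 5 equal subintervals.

Δs = (3.5 − 2.5)/5 = 0.2.
Midpoints: 2.6, 2.8, 3, 3.2, 3.4.
f(2.6) = 29.24, f(2.8) = 33.96, f(3) = 39, f(3.2) = 44.36, f(3.4) = 50.04.
Sum = Δs · [f(2.6) + f(2.8) + f(3) + f(3.2) + f(3.4)].
Sum = 39.32.

39.32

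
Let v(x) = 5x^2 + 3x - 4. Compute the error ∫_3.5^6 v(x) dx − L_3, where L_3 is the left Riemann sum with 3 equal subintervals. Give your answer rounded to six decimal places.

51.157407

Exact integral: ∫_3.5^6 v(x) dx ≈ 314.16666667.
L_3 ≈ 263.00925926.
Error ≈ 314.16666667 − 263.00925926 ≈ 51.157407.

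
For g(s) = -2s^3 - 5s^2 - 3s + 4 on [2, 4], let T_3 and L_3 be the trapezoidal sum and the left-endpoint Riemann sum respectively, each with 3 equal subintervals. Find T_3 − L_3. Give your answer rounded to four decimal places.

-59.3333

T_3 ≈ -226.740741.
L_3 ≈ -167.407407.
T_3 − L_3 ≈ -59.3333.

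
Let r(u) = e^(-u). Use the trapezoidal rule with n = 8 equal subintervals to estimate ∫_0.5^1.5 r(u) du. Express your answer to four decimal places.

0.3839

Δu = (1.5 − 0.5)/8 = 0.125.
r(0.5) ≈ 0.6065, r(0.625) ≈ 0.5353, r(0.75) ≈ 0.4724, r(0.875) ≈ 0.4169, r(1) ≈ 0.3679, r(1.125) ≈ 0.3247, r(1.25) ≈ 0.2865, r(1.375) ≈ 0.2528, r(1.5) ≈ 0.2231.
T_8 = (Δu/2)·[r(u_0) + 2r(u_1) + ... + 2r(u_{7}) + r(u_8)].
Sum ≈ 0.3839.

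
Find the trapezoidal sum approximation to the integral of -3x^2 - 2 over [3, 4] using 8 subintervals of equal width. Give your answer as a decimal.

-39.0078125

Δx = (4 − 3)/8 = 0.125.
f(3) = -29, f(3.125) = -31.296875, f(3.25) = -33.6875, f(3.375) = -36.171875, f(3.5) = -38.75, f(3.625) = -41.421875, f(3.75) = -44.1875, f(3.875) = -47.046875, f(4) = -50.
T_8 = (Δx/2)·[f(x_0) + 2f(x_1) + ... + 2f(x_{7}) + f(x_8)].
Sum = -39.0078125.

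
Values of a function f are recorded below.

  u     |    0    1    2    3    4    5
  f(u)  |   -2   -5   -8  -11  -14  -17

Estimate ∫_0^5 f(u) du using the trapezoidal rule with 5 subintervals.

-47.5

Δu = 1.
T_5 = (1/2)·[(-2) + 2·(-5) + 2·(-8) + 2·(-11) + 2·(-14) + (-17)] = -47.5.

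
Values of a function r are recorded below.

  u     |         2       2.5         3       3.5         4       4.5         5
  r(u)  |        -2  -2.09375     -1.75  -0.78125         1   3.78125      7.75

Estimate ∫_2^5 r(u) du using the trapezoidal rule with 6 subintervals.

Δu = 0.5.
T_6 = (0.5/2)·[(-2) + 2·(-2.09375) + 2·(-1.75) + 2·(-0.78125) + 2·1 + 2·3.78125 + 7.75] = 1.515625.

1.515625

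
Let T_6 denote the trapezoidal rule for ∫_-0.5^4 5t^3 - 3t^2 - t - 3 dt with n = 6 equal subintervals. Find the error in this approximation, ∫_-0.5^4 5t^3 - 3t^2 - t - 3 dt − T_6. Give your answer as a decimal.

-9.80859375

Exact integral: ∫_-0.5^4 f(t) dt = 234.421875.
T_6 = 244.23046875.
Error = 234.421875 − 244.23046875 = -9.80859375.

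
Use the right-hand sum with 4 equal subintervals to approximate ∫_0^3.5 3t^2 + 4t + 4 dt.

Δt = (3.5 − 0)/4 = 0.875.
Right endpoints: 0.875, 1.75, 2.625, 3.5.
f(0.875) = 9.796875, f(1.75) = 20.1875, f(2.625) = 35.171875, f(3.5) = 54.75.
Sum = Δt · [f(0.875) + f(1.75) + f(2.625) + f(3.5)].
Sum = 104.91796875.

104.91796875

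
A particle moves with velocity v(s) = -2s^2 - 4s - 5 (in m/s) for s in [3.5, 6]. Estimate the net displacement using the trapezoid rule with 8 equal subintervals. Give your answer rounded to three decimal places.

Δs = (6 − 3.5)/8 = 0.3125.
v(3.5) = -43.5, v(3.8125) = -49.3203125, v(4.125) = -55.53125, v(4.4375) = -62.1328125, v(4.75) = -69.125, v(5.0625) = -76.5078125, v(5.375) = -84.28125, v(5.6875) = -92.4453125, v(6) = -101.
T_8 = (Δs/2)·[v(s_0) + 2v(s_1) + ... + 2v(s_{7}) + v(s_8)].
Sum ≈ -175.498.

-175.498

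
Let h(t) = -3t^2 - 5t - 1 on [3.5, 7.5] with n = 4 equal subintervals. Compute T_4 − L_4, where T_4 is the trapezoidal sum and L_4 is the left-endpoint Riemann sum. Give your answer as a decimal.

T_4 = -495.
L_4 = -419.
T_4 − L_4 = -76.

-76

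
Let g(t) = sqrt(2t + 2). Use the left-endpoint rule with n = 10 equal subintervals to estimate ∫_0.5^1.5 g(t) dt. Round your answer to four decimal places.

1.9694

Δt = (1.5 − 0.5)/10 = 0.1.
Left endpoints: 0.5, 0.6, 0.7, 0.8, 0.9, 1, 1.1, 1.2, 1.3, 1.4.
g(0.5) ≈ 1.7321, g(0.6) ≈ 1.7889, g(0.7) ≈ 1.8439, g(0.8) ≈ 1.8974, g(0.9) ≈ 1.9494, g(1) ≈ 2.0000, g(1.1) ≈ 2.0494, g(1.2) ≈ 2.0976, g(1.3) ≈ 2.1448, g(1.4) ≈ 2.1909.
Sum = Δt · [g(0.5) + g(0.6) + g(0.7) + ...].
Sum ≈ 1.9694.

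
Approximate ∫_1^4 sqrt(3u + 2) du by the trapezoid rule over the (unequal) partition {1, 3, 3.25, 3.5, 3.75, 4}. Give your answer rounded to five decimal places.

9.08583

Subinterval widths: 2, 0.25, 0.25, 0.25, 0.25.
f(1) ≈ 2.23607, f(3) ≈ 3.31662, f(3.25) ≈ 3.42783, f(3.5) ≈ 3.53553, f(3.75) ≈ 3.64005, f(4) ≈ 3.74166.
On each subinterval the trapezoid contributes (Δu_i/2)·[f(u_{i-1}) + f(u_i)].
Sum ≈ 9.08583.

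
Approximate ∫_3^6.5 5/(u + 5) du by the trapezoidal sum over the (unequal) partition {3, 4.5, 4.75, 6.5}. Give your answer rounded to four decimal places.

Subinterval widths: 1.5, 0.25, 1.75.
f(3) = 0.625, f(4.5) = 10/19, f(4.75) = 20/39, f(6.5) = 10/23.
On each subinterval the trapezoid contributes (Δu_i/2)·[f(u_{i-1}) + f(u_i)].
Sum ≈ 1.8225.

1.8225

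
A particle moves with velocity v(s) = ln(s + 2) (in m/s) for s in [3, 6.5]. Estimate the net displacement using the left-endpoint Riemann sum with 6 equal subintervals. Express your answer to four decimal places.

6.4863

Δs = (6.5 − 3)/6 = 7/12.
Left endpoints: 3, 43/12, 25/6, 4.75, 16/3, 71/12.
v(3) ≈ 1.6094, v(43/12) ≈ 1.7198, v(25/6) ≈ 1.8192, v(4.75) ≈ 1.9095, v(16/3) ≈ 1.9924, v(71/12) ≈ 2.0690.
Sum = Δs · [v(3) + v(43/12) + v(25/6) + ...].
Sum ≈ 6.4863.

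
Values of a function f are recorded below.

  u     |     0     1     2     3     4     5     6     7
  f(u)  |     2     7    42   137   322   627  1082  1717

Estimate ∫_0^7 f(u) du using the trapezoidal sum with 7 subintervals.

3076.5

Δu = 1.
T_7 = (1/2)·[2 + 2·7 + 2·42 + 2·137 + 2·322 + 2·627 + 2·1082 + 1717] = 3076.5.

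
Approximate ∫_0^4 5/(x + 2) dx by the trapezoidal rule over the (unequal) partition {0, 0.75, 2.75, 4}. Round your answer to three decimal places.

5.669

Subinterval widths: 0.75, 2, 1.25.
f(0) = 2.5, f(0.75) = 20/11, f(2.75) = 20/19, f(4) = 5/6.
On each subinterval the trapezoid contributes (Δx_i/2)·[f(x_{i-1}) + f(x_i)].
Sum ≈ 5.669.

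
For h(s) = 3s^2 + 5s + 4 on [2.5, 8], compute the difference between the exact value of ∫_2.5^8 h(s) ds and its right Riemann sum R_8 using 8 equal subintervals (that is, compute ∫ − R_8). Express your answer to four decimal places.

-70.3076

Exact integral: ∫_2.5^8 h(s) ds = 662.75.
R_8 ≈ 733.057617.
Error ≈ 662.75 − 733.057617 ≈ -70.3076.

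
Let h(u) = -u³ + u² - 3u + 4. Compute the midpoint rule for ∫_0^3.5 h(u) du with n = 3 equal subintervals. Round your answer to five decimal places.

Δu = (3.5 − 0)/3 = 7/6.
Midpoints: 7/12, 1.75, 35/12.
h(7/12) = 4133/1728, h(1.75) = -3.546875, h(35/12) = -36383/1728.
Sum = Δu · [h(7/12) + h(1.75) + h(35/12)].
Sum ≈ -25.91175.

-25.91175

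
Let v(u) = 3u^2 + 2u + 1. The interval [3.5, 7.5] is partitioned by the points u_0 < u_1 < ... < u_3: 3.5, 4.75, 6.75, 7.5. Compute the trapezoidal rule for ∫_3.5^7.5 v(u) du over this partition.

432.1875

Subinterval widths: 1.25, 2, 0.75.
v(3.5) = 44.75, v(4.75) = 78.1875, v(6.75) = 151.1875, v(7.5) = 184.75.
On each subinterval the trapezoid contributes (Δu_i/2)·[v(u_{i-1}) + v(u_i)].
Sum = 432.1875.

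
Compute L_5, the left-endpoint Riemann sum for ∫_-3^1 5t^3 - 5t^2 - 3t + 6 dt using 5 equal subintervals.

Δt = (1 − (-3))/5 = 0.8.
Left endpoints: -3, -2.2, -1.4, -0.6, 0.2.
f(-3) = -165, f(-2.2) = -64.84, f(-1.4) = -13.32, f(-0.6) = 4.92, f(0.2) = 5.24.
Sum = Δt · [f(-3) + f(-2.2) + f(-1.4) + f(-0.6) + f(0.2)].
Sum = -186.4.

-186.4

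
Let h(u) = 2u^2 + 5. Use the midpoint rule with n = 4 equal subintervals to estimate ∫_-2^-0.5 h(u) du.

Δu = (-0.5 − (-2))/4 = 0.375.
Midpoints: -1.8125, -1.4375, -1.0625, -0.6875.
h(-1.8125) = 11.5703125, h(-1.4375) = 9.1328125, h(-1.0625) = 7.2578125, h(-0.6875) = 5.9453125.
Sum = Δu · [h(-1.8125) + h(-1.4375) + h(-1.0625) + h(-0.6875)].
Sum = 12.71484375.

12.71484375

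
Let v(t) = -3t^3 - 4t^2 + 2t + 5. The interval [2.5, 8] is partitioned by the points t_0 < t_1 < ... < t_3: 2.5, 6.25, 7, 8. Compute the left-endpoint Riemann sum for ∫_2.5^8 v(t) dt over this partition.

-2091.41015625

Subinterval widths: 3.75, 0.75, 1.
Left endpoints: 2.5, 6.25, 7.
v(2.5) = -61.875, v(6.25) = -871.171875, v(7) = -1206.
Sum = Σ Δt_i · v(t_i).
Sum = -2091.41015625.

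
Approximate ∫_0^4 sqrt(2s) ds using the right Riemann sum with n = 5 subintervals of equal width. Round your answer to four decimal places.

Δs = (4 − 0)/5 = 0.8.
Right endpoints: 0.8, 1.6, 2.4, 3.2, 4.
f(0.8) ≈ 1.2649, f(1.6) ≈ 1.7889, f(2.4) ≈ 2.1909, f(3.2) ≈ 2.5298, f(4) ≈ 2.8284.
Sum = Δs · [f(0.8) + f(1.6) + f(2.4) + f(3.2) + f(4)].
Sum ≈ 8.4823.

8.4823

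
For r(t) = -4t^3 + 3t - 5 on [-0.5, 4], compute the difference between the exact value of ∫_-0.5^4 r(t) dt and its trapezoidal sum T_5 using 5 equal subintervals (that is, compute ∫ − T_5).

12.7575

Exact integral: ∫_-0.5^4 r(t) dt = -254.8125.
T_5 = -267.57.
Error = -254.8125 − (-267.57) = 12.7575.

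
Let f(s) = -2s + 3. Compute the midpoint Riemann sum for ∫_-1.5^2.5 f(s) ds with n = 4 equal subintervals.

Δs = (2.5 − (-1.5))/4 = 1.
Midpoints: -1, 0, 1, 2.
f(-1) = 5, f(0) = 3, f(1) = 1, f(2) = -1.
Sum = Δs · [f(-1) + f(0) + f(1) + f(2)].
Sum = 8.

8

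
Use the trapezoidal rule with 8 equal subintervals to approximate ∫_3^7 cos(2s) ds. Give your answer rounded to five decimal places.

0.58119

Δs = (7 − 3)/8 = 0.5.
f(3) ≈ 0.96017, f(3.5) ≈ 0.75390, f(4) ≈ -0.14550, f(4.5) ≈ -0.91113, f(5) ≈ -0.83907, f(5.5) ≈ 0.00443, f(6) ≈ 0.84385, f(6.5) ≈ 0.90745, f(7) ≈ 0.13674.
T_8 = (Δs/2)·[f(s_0) + 2f(s_1) + ... + 2f(s_{7}) + f(s_8)].
Sum ≈ 0.58119.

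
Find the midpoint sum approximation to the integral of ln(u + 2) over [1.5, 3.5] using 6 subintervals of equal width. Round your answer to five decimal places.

Δu = (3.5 − 1.5)/6 = 1/3.
Midpoints: 5/3, 2, 7/3, 8/3, 3, 10/3.
f(5/3) ≈ 1.29928, f(2) ≈ 1.38629, f(7/3) ≈ 1.46634, f(8/3) ≈ 1.54045, f(3) ≈ 1.60944, f(10/3) ≈ 1.67398.
Sum = Δu · [f(5/3) + f(2) + f(7/3) + ...].
Sum ≈ 2.99192.

2.99192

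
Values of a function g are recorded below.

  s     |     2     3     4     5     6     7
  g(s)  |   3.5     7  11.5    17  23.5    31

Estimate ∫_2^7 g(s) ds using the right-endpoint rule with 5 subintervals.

Δs = 1.
Sum = 1·[7 + 11.5 + 17 + 23.5 + 31] = 90.

90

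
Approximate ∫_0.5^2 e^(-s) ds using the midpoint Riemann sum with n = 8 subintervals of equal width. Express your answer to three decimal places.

Δs = (2 − 0.5)/8 = 0.1875.
Midpoints: 0.59375, 0.78125, 0.96875, 1.15625, 1.34375, 1.53125, 1.71875, 1.90625.
f(0.59375) ≈ 0.552, f(0.78125) ≈ 0.458, f(0.96875) ≈ 0.380, f(1.15625) ≈ 0.315, f(1.34375) ≈ 0.261, f(1.53125) ≈ 0.216, f(1.71875) ≈ 0.179, f(1.90625) ≈ 0.149.
Sum = Δs · [f(0.59375) + f(0.78125) + f(0.96875) + ...].
Sum ≈ 0.471.

0.471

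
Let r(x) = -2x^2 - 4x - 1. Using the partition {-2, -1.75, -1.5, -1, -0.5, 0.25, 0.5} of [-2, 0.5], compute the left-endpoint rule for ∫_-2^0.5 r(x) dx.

Subinterval widths: 0.25, 0.25, 0.5, 0.5, 0.75, 0.25.
Left endpoints: -2, -1.75, -1.5, -1, -0.5, 0.25.
r(-2) = -1, r(-1.75) = -0.125, r(-1.5) = 0.5, r(-1) = 1, r(-0.5) = 0.5, r(0.25) = -2.125.
Sum = Σ Δx_i · r(x_i).
Sum = 0.3125.

0.3125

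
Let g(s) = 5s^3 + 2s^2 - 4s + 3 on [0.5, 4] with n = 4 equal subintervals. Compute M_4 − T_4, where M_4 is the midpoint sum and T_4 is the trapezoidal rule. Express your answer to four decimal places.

-23.9497

M_4 ≈ 333.521973.
T_4 ≈ 357.471680.
M_4 − T_4 ≈ -23.9497.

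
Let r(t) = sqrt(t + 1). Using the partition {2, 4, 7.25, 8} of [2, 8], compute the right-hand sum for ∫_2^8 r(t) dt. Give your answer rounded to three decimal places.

Subinterval widths: 2, 3.25, 0.75.
Right endpoints: 4, 7.25, 8.
r(4) ≈ 2.236, r(7.25) ≈ 2.872, r(8) ≈ 3.000.
Sum = Σ Δt_i · r(t_i).
Sum ≈ 16.057.

16.057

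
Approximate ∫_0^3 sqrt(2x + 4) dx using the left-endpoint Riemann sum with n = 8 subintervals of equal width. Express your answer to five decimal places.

7.65418

Δx = (3 − 0)/8 = 0.375.
Left endpoints: 0, 0.375, 0.75, 1.125, 1.5, 1.875, 2.25, 2.625.
f(0) ≈ 2.00000, f(0.375) ≈ 2.17945, f(0.75) ≈ 2.34521, f(1.125) ≈ 2.50000, f(1.5) ≈ 2.64575, f(1.875) ≈ 2.78388, f(2.25) ≈ 2.91548, f(2.625) ≈ 3.04138.
Sum = Δx · [f(0) + f(0.375) + f(0.75) + ...].
Sum ≈ 7.65418.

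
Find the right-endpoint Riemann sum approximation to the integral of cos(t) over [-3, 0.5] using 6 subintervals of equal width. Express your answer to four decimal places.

1.1476

Δt = (0.5 − (-3))/6 = 7/12.
Right endpoints: -29/12, -11/6, -1.25, -2/3, -1/12, 0.5.
f(-29/12) ≈ -0.7485, f(-11/6) ≈ -0.2595, f(-1.25) ≈ 0.3153, f(-2/3) ≈ 0.7859, f(-1/12) ≈ 0.9965, f(0.5) ≈ 0.8776.
Sum = Δt · [f(-29/12) + f(-11/6) + f(-1.25) + ...].
Sum ≈ 1.1476.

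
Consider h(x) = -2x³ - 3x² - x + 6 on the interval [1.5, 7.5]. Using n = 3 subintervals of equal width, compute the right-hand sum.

Δx = (7.5 − 1.5)/3 = 2.
Right endpoints: 3.5, 5.5, 7.5.
h(3.5) = -120, h(5.5) = -423, h(7.5) = -1014.
Sum = Δx · [h(3.5) + h(5.5) + h(7.5)].
Sum = -3114.

-3114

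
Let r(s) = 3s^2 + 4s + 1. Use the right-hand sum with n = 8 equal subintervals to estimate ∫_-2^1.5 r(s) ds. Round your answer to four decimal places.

13.6240

Δs = (1.5 − (-2))/8 = 0.4375.
Right endpoints: -1.5625, -1.125, -0.6875, -0.25, 0.1875, 0.625, 1.0625, 1.5.
r(-1.5625) = 2.07421875, r(-1.125) = 0.296875, r(-0.6875) = -0.33203125, r(-0.25) = 0.1875, r(0.1875) = 1.85546875, r(0.625) = 4.671875, r(1.0625) = 8.63671875, r(1.5) = 13.75.
Sum = Δs · [r(-1.5625) + r(-1.125) + r(-0.6875) + ...].
Sum ≈ 13.6240.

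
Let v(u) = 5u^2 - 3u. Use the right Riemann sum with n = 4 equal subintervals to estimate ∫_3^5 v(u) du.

158.25

Δu = (5 − 3)/4 = 0.5.
Right endpoints: 3.5, 4, 4.5, 5.
v(3.5) = 50.75, v(4) = 68, v(4.5) = 87.75, v(5) = 110.
Sum = Δu · [v(3.5) + v(4) + v(4.5) + v(5)].
Sum = 158.25.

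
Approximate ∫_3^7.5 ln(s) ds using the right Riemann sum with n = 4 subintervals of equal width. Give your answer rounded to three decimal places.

Δs = (7.5 − 3)/4 = 1.125.
Right endpoints: 4.125, 5.25, 6.375, 7.5.
f(4.125) ≈ 1.417, f(5.25) ≈ 1.658, f(6.375) ≈ 1.852, f(7.5) ≈ 2.015.
Sum = Δs · [f(4.125) + f(5.25) + f(6.375) + f(7.5)].
Sum ≈ 7.810.

7.810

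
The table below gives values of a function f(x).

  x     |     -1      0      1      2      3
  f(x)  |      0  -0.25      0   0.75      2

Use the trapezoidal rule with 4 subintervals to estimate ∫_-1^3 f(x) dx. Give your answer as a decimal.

Δx = 1.
T_4 = (1/2)·[0 + 2·(-0.25) + 2·0 + 2·0.75 + 2] = 1.5.

1.5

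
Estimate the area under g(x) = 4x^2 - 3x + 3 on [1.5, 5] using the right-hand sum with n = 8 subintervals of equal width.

Δx = (5 − 1.5)/8 = 0.4375.
Right endpoints: 1.9375, 2.375, 2.8125, 3.25, 3.6875, 4.125, 4.5625, 5.
g(1.9375) = 12.203125, g(2.375) = 18.4375, g(2.8125) = 26.203125, g(3.25) = 35.5, g(3.6875) = 46.328125, g(4.125) = 58.6875, g(4.5625) = 72.578125, g(5) = 88.
Sum = Δx · [g(1.9375) + g(2.375) + g(2.8125) + ...].
Sum = 156.59765625.

156.59765625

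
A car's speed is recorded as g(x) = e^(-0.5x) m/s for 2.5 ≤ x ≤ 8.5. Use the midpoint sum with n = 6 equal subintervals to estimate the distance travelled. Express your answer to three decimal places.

0.539

Δx = (8.5 − 2.5)/6 = 1.
Midpoints: 3, 4, 5, 6, 7, 8.
g(3) ≈ 0.223, g(4) ≈ 0.135, g(5) ≈ 0.082, g(6) ≈ 0.050, g(7) ≈ 0.030, g(8) ≈ 0.018.
Sum = Δx · [g(3) + g(4) + g(5) + ...].
Sum ≈ 0.539.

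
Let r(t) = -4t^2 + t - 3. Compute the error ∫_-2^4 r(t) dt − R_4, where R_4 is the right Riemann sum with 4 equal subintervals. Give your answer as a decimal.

Exact integral: ∫_-2^4 r(t) dt = -108.
R_4 = -148.5.
Error = -108 − (-148.5) = 40.5.

40.5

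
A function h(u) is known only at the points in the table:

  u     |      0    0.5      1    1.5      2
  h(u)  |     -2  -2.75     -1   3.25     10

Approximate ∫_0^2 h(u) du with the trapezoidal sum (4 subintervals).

Δu = 0.5.
T_4 = (0.5/2)·[(-2) + 2·(-2.75) + 2·(-1) + 2·3.25 + 10] = 1.75.

1.75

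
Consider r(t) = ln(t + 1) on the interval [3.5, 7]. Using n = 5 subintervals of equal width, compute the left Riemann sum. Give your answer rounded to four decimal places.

Δt = (7 − 3.5)/5 = 0.7.
Left endpoints: 3.5, 4.2, 4.9, 5.6, 6.3.
r(3.5) ≈ 1.5041, r(4.2) ≈ 1.6487, r(4.9) ≈ 1.7750, r(5.6) ≈ 1.8871, r(6.3) ≈ 1.9879.
Sum = Δt · [r(3.5) + r(4.2) + r(4.9) + r(5.6) + r(6.3)].
Sum ≈ 6.1618.

6.1618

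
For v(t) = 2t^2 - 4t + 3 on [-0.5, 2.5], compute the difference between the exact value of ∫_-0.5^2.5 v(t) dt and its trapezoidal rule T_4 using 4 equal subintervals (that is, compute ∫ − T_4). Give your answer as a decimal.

-0.5625

Exact integral: ∫_-0.5^2.5 v(t) dt = 7.5.
T_4 = 8.0625.
Error = 7.5 − 8.0625 = -0.5625.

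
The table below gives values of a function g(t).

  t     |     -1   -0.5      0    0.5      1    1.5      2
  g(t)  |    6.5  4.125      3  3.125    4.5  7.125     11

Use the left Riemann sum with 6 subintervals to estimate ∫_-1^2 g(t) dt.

14.1875

Δt = 0.5.
Sum = 0.5·[6.5 + 4.125 + 3 + 3.125 + 4.5 + 7.125] = 14.1875.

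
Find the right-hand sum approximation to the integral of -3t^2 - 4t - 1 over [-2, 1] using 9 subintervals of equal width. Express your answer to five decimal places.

Δt = (1 − (-2))/9 = 1/3.
Right endpoints: -5/3, -4/3, -1, -2/3, -1/3, 0, 1/3, 2/3, 1.
f(-5/3) = -8/3, f(-4/3) = -1, f(-1) = 0, f(-2/3) = 1/3, f(-1/3) = 0, f(0) = -1, f(1/3) = -8/3, f(2/3) = -5, f(1) = -8.
Sum = Δt · [f(-5/3) + f(-4/3) + f(-1) + ...].
Sum ≈ -6.66667.

-6.66667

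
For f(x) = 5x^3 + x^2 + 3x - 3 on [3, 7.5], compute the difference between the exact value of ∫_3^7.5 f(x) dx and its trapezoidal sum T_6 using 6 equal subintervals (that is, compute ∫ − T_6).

-33.64453125

Exact integral: ∫_3^7.5 f(x) dx = 4042.828125.
T_6 = 4076.47265625.
Error = 4042.828125 − 4076.47265625 = -33.64453125.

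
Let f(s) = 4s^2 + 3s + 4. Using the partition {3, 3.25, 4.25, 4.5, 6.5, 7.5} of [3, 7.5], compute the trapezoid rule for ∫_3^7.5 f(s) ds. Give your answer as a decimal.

622.0625

Subinterval widths: 0.25, 1, 0.25, 2, 1.
f(3) = 49, f(3.25) = 56, f(4.25) = 89, f(4.5) = 98.5, f(6.5) = 192.5, f(7.5) = 251.5.
On each subinterval the trapezoid contributes (Δs_i/2)·[f(s_{i-1}) + f(s_i)].
Sum = 622.0625.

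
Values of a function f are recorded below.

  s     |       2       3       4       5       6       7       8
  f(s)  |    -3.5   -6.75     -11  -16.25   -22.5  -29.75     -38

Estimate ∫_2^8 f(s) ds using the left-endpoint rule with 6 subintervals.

Δs = 1.
Sum = 1·[(-3.5) + (-6.75) + (-11) + (-16.25) + (-22.5) + (-29.75)] = -89.75.

-89.75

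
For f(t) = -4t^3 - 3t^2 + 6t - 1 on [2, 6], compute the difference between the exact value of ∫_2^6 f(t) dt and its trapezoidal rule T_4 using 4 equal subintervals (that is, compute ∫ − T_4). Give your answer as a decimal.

34

Exact integral: ∫_2^6 f(t) dt = -1396.
T_4 = -1430.
Error = -1396 − (-1430) = 34.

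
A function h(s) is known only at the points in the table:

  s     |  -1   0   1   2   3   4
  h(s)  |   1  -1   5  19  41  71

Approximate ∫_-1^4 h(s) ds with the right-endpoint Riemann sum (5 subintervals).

135

Δs = 1.
Sum = 1·[(-1) + 5 + 19 + 41 + 71] = 135.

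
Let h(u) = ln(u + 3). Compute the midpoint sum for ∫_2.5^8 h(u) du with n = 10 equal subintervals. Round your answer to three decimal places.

Δu = (8 − 2.5)/10 = 0.55.
Midpoints: 2.775, 3.325, 3.875, 4.425, 4.975, 5.525, 6.075, 6.625, 7.175, 7.725.
h(2.775) ≈ 1.754, h(3.325) ≈ 1.845, h(3.875) ≈ 1.928, h(4.425) ≈ 2.005, h(4.975) ≈ 2.076, h(5.525) ≈ 2.143, h(6.075) ≈ 2.206, h(6.625) ≈ 2.264, h(7.175) ≈ 2.320, h(7.725) ≈ 2.373.
Sum = Δu · [h(2.775) + h(3.325) + h(3.875) + ...].
Sum ≈ 11.502.

11.502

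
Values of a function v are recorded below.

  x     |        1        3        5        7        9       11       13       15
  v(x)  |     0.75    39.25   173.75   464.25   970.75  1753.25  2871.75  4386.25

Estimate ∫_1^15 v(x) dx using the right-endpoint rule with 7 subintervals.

Δx = 2.
Sum = 2·[39.25 + 173.75 + 464.25 + 970.75 + 1753.25 + 2871.75 + 4386.25] = 21318.5.

21318.5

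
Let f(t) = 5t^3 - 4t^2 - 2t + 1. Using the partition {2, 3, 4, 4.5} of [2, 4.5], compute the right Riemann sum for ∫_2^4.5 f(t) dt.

526.3125

Subinterval widths: 1, 1, 0.5.
Right endpoints: 3, 4, 4.5.
f(3) = 94, f(4) = 249, f(4.5) = 366.625.
Sum = Σ Δt_i · f(t_i).
Sum = 526.3125.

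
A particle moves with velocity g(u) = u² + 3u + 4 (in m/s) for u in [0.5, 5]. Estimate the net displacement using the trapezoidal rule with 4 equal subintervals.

97.69921875

Δu = (5 − 0.5)/4 = 1.125.
g(0.5) = 5.75, g(1.625) = 11.515625, g(2.75) = 19.8125, g(3.875) = 30.640625, g(5) = 44.
T_4 = (Δu/2)·[g(u_0) + 2g(u_1) + 2g(u_2) + 2g(u_3) + g(u_4)].
Sum = 97.69921875.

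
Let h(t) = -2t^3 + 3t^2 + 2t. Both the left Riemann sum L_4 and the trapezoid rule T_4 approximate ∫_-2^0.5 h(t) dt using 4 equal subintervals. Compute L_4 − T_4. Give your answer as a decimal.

7.03125

L_4 ≈ 20.595703.
T_4 ≈ 13.564453.
L_4 − T_4 = 7.03125.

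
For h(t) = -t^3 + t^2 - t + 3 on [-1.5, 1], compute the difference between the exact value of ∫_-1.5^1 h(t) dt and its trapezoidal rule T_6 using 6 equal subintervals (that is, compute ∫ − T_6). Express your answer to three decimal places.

-0.127

Exact integral: ∫_-1.5^1 h(t) dt ≈ 10.59896.
T_6 ≈ 10.72555.
Error ≈ 10.59896 − 10.72555 ≈ -0.127.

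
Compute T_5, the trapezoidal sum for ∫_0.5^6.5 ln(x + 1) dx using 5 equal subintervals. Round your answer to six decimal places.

Δx = (6.5 − 0.5)/5 = 1.2.
f(0.5) ≈ 0.405465, f(1.7) ≈ 0.993252, f(2.9) ≈ 1.360977, f(4.1) ≈ 1.629241, f(5.3) ≈ 1.840550, f(6.5) ≈ 2.014903.
T_5 = (Δx/2)·[f(x_0) + 2f(x_1) + ... + 2f(x_{4}) + f(x_5)].
Sum ≈ 8.441043.

8.441043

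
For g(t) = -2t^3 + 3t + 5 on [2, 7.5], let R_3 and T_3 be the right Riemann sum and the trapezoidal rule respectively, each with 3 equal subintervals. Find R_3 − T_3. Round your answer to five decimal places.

R_3 ≈ -2299.6111111.
T_3 ≈ -1555.9652778.
R_3 − T_3 ≈ -743.64583.

-743.64583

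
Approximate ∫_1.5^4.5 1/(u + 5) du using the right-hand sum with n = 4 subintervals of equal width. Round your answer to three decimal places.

0.362

Δu = (4.5 − 1.5)/4 = 0.75.
Right endpoints: 2.25, 3, 3.75, 4.5.
f(2.25) = 4/29, f(3) = 0.125, f(3.75) = 4/35, f(4.5) = 2/19.
Sum = Δu · [f(2.25) + f(3) + f(3.75) + f(4.5)].
Sum ≈ 0.362.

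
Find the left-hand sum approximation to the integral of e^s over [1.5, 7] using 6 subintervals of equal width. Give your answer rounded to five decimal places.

Δs = (7 − 1.5)/6 = 11/12.
Left endpoints: 1.5, 29/12, 10/3, 4.25, 31/6, 73/12.
f(1.5) ≈ 4.48169, f(29/12) ≈ 11.20844, f(10/3) ≈ 28.03162, f(4.25) ≈ 70.10541, f(31/6) ≈ 175.32943, f(73/12) ≈ 438.48839.
Sum = Δs · [f(1.5) + f(29/12) + f(10/3) + ...].
Sum ≈ 667.00790.

667.00790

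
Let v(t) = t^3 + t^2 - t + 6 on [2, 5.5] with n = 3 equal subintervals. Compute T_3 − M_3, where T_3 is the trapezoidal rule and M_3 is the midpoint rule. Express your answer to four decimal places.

14.5894

T_3 ≈ 295.158565.
M_3 ≈ 280.569155.
T_3 − M_3 ≈ 14.5894.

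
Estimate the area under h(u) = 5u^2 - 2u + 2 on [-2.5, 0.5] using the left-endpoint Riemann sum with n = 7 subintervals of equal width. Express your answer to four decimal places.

46.4235

Δu = (0.5 − (-2.5))/7 = 3/7.
Left endpoints: -2.5, -29/14, -23/14, -17/14, -11/14, -5/14, 1/14.
h(-2.5) = 38.25, h(-29/14) = 5409/196, h(-23/14) = 3681/196, h(-17/14) = 2313/196, h(-11/14) = 1305/196, h(-5/14) = 657/196, h(1/14) = 369/196.
Sum = Δu · [h(-2.5) + h(-29/14) + h(-23/14) + ...].
Sum ≈ 46.4235.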